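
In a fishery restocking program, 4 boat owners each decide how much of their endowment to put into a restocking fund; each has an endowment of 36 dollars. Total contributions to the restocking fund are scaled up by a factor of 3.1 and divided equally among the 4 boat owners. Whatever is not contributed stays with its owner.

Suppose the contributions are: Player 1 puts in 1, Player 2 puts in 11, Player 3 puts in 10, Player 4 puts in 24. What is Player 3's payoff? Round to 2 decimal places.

Total contributed: 1 + 11 + 10 + 24 = 46.
Each receives 3.1 × 46 / 4 = 35.65 from the restocking fund.
Player 3 keeps 36 − 10 = 26, so Player 3's payoff is 26 + 35.65 = 61.65.

61.65 dollars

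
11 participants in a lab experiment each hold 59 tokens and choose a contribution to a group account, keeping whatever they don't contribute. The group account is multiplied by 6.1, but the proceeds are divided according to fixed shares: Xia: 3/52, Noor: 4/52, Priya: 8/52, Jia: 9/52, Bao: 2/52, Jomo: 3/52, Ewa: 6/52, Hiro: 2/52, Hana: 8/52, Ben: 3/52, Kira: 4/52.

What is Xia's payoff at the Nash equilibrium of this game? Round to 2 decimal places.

79.76 tokens

Player j's private return per contributed unit is 6.1 × (j's share). Contributing is weakly dominant for j when that share is at least 1/6.1 = 0.1639, and contributing 0 is dominant otherwise.
Jia alone (share 9/52) is above the threshold, contributing 59; the remaining 10 contribute 0. Total contributed: 59.
Xia keeps 59 and receives 6.1 × 59 × 3/52 = 20.76 from the group account, for a payoff of 79.76.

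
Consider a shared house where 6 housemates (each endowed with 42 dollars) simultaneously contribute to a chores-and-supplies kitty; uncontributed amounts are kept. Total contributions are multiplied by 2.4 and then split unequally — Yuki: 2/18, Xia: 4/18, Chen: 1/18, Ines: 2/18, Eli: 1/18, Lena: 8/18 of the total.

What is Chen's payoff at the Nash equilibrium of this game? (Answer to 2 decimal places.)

47.60 dollars

For player j, contributing a unit is worthwhile iff 2.4 × (j's share) ≥ 1, i.e. iff j's share is at least 0.4167.
The only share above 0.4167 is Lena's 8/18, contributing 42; the remaining 5 contribute 0. Total contributed: 42.
Chen keeps 42 and receives 2.4 × 42 × 1/18 = 5.60 from the chores-and-supplies kitty, for a payoff of 47.60.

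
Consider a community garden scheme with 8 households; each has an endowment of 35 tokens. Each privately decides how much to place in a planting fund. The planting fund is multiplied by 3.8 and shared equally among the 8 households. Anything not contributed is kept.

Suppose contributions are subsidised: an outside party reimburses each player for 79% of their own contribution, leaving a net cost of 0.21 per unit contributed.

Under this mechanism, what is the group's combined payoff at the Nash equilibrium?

1285.20 tokens

Under the mechanism each unit contributed yields (3.8/8) / 0.21 = 2.2619 back to its contributor per unit of net cost, which exceeds 1, making full contribution the dominant choice for everyone.
At the Nash equilibrium everyone contributes 35. Group total payoff = 8 × (35 × 0.79 + 3.8 × 35) = 1285.20.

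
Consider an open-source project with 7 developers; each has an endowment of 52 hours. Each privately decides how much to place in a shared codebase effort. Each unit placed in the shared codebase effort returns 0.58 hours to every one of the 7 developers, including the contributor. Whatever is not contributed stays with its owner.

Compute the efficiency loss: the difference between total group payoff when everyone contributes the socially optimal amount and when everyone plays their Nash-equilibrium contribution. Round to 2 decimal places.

1113.84 hours

The private return per contributed unit is 0.58 < 1, so contributing 0 is dominant for every player. At the Nash equilibrium everyone keeps their 52, and the group total is 7 × 52 = 364.
Each contributed unit returns 4.060 to the group as a whole (0.58 to each of 7 players), which exceeds 1, so the social optimum is full contribution: group total = 4.060 × 364 = 1477.84.
Efficiency loss = 1477.84 − 364 = 1113.84.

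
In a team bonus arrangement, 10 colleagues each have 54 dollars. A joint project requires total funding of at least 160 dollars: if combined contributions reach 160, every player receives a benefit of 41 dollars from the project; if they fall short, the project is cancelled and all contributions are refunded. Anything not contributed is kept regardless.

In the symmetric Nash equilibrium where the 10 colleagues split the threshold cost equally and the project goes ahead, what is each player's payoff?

79 dollars

Equal share of the threshold: 160/10 = 16.
At this profile no one gains by cutting their contribution: any cut drops the total below 160, the project is cancelled, contributions are refunded, and the deviator ends with 54, which is less than 54 − 16 + 41 = 79. Contributing more than 16 just wastes the excess. So contributing exactly 16 is a best response.
Each player's payoff: 54 − 16 + 41 = 79.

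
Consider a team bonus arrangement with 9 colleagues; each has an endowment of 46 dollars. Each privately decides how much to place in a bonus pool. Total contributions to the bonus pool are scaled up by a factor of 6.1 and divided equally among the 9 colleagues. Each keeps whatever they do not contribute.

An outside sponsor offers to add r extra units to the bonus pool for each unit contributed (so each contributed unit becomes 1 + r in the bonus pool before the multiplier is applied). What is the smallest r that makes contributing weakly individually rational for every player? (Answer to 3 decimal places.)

With matching at rate r, one contributed unit becomes (1 + r) in the bonus pool and returns 6.1 × (1 + r) / 9 to the contributor.
Setting this equal to 1: 1 + r = 9/6.1 = 1.4754.
So the minimum matching rate is r = 1.4754 − 1 = 0.475.

0.475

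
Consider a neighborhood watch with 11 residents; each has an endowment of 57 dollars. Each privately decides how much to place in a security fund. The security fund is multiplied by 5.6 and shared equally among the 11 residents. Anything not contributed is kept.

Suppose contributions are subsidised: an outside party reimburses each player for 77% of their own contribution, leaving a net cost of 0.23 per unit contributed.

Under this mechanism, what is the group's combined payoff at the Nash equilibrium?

3993.99 dollars

With the mechanism, a contributed unit returns (5.6/11) / 0.23 = 2.2134 per unit of net cost to the contributor — now above 1 — so contributing fully is weakly dominant for every player.
At the Nash equilibrium everyone contributes 57. Group total payoff = 11 × (57 × 0.77 + 5.6 × 57) = 3993.99.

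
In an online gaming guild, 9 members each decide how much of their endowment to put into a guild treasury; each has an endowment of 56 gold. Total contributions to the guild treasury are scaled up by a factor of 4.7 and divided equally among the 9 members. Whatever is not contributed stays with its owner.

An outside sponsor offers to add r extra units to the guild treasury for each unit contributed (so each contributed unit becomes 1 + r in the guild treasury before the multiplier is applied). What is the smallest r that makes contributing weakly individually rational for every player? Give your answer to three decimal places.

With matching at rate r, one contributed unit becomes (1 + r) in the guild treasury and returns 4.7 × (1 + r) / 9 to the contributor.
Setting this equal to 1: 1 + r = 9/4.7 = 1.9149.
So the minimum matching rate is r = 1.9149 − 1 = 0.915.

0.915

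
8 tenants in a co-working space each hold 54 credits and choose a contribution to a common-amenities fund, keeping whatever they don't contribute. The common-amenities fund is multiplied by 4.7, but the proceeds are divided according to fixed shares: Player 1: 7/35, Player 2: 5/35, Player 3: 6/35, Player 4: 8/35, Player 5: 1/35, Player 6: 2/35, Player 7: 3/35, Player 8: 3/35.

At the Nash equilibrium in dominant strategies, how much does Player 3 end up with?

97.51 credits

A player with share s gets back 4.7·s per unit contributed, so full contribution is dominant for anyone with s > 1/4.7 = 0.2128 and zero contribution is dominant for anyone below.
Player 4 alone (share 8/35) is above the threshold, contributing 54; the remaining 7 contribute 0. Total contributed: 54.
Player 3 keeps 54 and receives 4.7 × 54 × 6/35 = 43.51 from the common-amenities fund, for a payoff of 97.51.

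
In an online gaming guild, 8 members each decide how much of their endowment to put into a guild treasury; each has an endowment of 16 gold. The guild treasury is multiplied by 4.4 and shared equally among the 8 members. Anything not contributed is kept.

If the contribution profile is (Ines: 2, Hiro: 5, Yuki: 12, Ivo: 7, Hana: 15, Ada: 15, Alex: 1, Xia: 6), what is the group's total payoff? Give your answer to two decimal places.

Total contributed: 2 + 5 + 12 + 7 + 15 + 15 + 1 + 6 = 63; total kept: 8 × 16 − 63 = 65.
The guild treasury pays out 4.4 × 63 = 277.20 in aggregate.
Group total = 65 + 277.20 = 342.20.

342.20 gold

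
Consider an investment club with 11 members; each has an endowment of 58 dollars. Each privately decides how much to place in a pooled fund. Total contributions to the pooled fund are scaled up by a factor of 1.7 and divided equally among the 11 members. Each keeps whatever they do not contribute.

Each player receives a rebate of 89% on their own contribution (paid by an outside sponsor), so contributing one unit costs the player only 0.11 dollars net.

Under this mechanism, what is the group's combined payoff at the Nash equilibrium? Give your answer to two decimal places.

1652.42 dollars

The effective private return per unit is now (1.7/11) / 0.11 = 1.4050 > 1, so every player's dominant strategy flips to full contribution.
At the Nash equilibrium everyone contributes 58. Group total payoff = 11 × (58 × 0.89 + 1.7 × 58) = 1652.42.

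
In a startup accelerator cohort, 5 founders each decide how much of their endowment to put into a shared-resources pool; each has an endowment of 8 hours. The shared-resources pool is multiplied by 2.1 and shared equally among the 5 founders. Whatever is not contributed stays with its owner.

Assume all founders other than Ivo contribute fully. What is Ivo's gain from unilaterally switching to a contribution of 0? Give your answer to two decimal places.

4.64 hours

Switching from a contribution of 8 to 0 lets Ivo keep an extra 8 hours, but lowers the shared-resources pool by 8, which costs Ivo their own share of that drop: 2.1/5 × 8 = 3.36.
Net gain = 8 − 3.36 = 4.64. The private return per contributed unit (0.4200) is below 1, so free-riding is indeed the best response regardless of what the others do.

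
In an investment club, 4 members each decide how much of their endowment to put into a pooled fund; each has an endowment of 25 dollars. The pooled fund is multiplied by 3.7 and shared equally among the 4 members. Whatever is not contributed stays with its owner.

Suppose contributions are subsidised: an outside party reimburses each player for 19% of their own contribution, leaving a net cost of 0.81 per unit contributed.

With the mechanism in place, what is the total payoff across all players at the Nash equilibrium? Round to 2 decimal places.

With the mechanism, a contributed unit returns (3.7/4) / 0.81 = 1.1420 per unit of net cost to the contributor — now above 1 — so contributing fully is weakly dominant for every player.
So the Nash equilibrium is full contribution by all 4; the group earns 4 × (25 × 0.19 + 3.7 × 25) = 389.00.

389.00 dollars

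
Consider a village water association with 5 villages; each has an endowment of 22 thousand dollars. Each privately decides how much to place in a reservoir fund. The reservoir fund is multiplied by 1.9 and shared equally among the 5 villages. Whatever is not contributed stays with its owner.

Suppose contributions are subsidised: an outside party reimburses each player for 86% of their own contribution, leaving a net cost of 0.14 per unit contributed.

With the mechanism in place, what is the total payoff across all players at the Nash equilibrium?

Under the mechanism each unit contributed yields (1.9/5) / 0.14 = 2.7143 back to its contributor per unit of net cost, which exceeds 1, making full contribution the dominant choice for everyone.
So the Nash equilibrium is full contribution by all 5; the group earns 5 × (22 × 0.86 + 1.9 × 22) = 303.60.

303.60 thousand dollars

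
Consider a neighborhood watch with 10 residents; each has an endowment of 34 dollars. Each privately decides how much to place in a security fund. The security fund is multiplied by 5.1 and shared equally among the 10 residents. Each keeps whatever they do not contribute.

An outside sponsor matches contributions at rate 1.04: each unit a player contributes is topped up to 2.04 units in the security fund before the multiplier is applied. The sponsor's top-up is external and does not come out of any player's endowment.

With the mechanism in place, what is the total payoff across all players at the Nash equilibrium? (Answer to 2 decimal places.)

With the mechanism, a contributed unit returns 5.1 × 2.04 / 10 = 1.0404 per unit of net cost to the contributor — now above 1 — so contributing fully is weakly dominant for every player.
At the Nash equilibrium everyone contributes 34. Group total payoff = 5.1 × 2.04 × 340 = 3537.36.

3537.36 dollars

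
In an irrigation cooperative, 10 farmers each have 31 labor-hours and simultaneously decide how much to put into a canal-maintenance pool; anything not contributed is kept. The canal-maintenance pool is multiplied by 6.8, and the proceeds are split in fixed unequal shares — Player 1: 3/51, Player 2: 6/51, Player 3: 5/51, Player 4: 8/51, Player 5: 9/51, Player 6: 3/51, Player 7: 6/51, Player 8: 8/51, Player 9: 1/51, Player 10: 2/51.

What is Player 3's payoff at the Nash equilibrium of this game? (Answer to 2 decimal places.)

Each unit j contributes comes back to j as 6.8 × (j's share), so j prefers to contribute only if that share exceeds 1/6.8 = 0.1471; otherwise keeping the unit dominates.
Player 4, Player 5 and Player 8 are above the threshold, contributing 31 each; the remaining 7 contribute 0. Total contributed: 93.
Player 3 keeps 31 and receives 6.8 × 93 × 5/51 = 62.00 from the canal-maintenance pool, for a payoff of 93.00.

93.00 labor-hours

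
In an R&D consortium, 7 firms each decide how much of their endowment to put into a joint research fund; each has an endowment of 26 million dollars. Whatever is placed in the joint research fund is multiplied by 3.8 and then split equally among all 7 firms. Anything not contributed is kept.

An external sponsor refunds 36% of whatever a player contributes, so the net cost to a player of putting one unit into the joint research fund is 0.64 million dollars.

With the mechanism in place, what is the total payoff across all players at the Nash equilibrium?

With the mechanism, a contributed unit returns (3.8/7) / 0.64 = 0.8482 per unit of net cost — still below 1 — so contributing 0 remains dominant for every player.
At the Nash equilibrium no one contributes; group total payoff = 7 × 26 = 182.

182.00 million dollars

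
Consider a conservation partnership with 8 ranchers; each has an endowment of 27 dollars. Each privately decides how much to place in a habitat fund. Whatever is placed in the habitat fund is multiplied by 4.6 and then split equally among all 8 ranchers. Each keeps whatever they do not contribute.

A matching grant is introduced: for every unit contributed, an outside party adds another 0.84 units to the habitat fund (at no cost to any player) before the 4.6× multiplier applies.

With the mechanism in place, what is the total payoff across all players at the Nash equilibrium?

With the mechanism, a contributed unit returns 4.6 × 1.84 / 8 = 1.0580 per unit of net cost to the contributor — now above 1 — so contributing fully is weakly dominant for every player.
So the Nash equilibrium is full contribution by all 8; the group earns 4.6 × 1.84 × 216 = 1828.22.

1828.22 dollars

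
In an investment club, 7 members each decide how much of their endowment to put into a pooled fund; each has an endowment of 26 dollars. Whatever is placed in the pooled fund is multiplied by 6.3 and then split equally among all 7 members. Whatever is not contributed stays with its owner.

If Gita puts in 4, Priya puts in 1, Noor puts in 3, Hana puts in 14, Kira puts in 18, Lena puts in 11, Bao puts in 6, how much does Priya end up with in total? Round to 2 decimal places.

Total contributed: 4 + 1 + 3 + 14 + 18 + 11 + 6 = 57.
Each receives 6.3 × 57 / 7 = 51.30 from the pooled fund.
Priya keeps 26 − 1 = 25, so Priya's payoff is 25 + 51.30 = 76.30.

76.30 dollars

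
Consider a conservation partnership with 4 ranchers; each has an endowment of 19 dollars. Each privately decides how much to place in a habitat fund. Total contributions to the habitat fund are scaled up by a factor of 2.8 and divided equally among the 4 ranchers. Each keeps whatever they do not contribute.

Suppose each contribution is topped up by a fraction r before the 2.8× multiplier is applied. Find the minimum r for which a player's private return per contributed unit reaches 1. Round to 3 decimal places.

With matching at rate r, one contributed unit becomes (1 + r) in the habitat fund and returns 2.8 × (1 + r) / 4 to the contributor.
Setting this equal to 1: 1 + r = 4/2.8 = 1.4286.
So the minimum matching rate is r = 1.4286 − 1 = 0.429.

0.429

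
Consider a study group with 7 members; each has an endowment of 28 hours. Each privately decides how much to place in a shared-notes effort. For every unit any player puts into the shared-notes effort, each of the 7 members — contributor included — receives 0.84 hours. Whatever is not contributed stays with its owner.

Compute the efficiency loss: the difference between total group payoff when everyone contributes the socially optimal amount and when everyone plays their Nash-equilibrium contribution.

The private return per contributed unit is 0.84 < 1, so contributing 0 is dominant for every player. At the Nash equilibrium everyone keeps their 28, and the group total is 7 × 28 = 196.
Each contributed unit returns 5.880 to the group as a whole (0.84 to each of 7 players), which exceeds 1, so the social optimum is full contribution: group total = 5.880 × 196 = 1152.48.
Efficiency loss = 1152.48 − 196 = 956.48.

956.48 hours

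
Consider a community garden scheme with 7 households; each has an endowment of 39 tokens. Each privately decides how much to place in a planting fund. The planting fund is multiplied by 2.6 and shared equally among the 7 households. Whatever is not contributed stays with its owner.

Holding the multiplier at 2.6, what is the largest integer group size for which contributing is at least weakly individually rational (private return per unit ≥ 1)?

2

Private return per unit is 2.6/(group size), which is ≥ 1 whenever the group size is ≤ 2.6.
The largest such integer is 2.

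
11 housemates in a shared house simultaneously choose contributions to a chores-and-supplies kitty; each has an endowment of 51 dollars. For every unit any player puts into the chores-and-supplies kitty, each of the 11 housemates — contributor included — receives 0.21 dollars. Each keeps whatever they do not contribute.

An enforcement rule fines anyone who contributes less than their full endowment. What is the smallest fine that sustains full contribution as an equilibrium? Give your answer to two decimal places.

40.29 dollars

Given the others contribute fully, the best deviation is to contribute 0 (any partial contribution still incurs the fine and gives up units whose private return 0.21 is below 1).
Deviating from 51 to 0 saves 51 dollars but forfeits the deviator's share of the drop in the chores-and-supplies kitty: 0.21 × 51 = 10.71.
So the deviation gain is 51 − 10.71 = 40.29, and the fine must be at least 40.29 dollars to wipe it out.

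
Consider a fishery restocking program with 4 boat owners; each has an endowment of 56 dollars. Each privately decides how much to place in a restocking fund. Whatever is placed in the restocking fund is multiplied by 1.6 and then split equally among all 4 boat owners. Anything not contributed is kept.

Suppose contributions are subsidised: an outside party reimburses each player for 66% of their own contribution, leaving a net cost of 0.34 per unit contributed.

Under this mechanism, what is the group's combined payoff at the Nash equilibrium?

506.24 dollars

With the mechanism, a contributed unit returns (1.6/4) / 0.34 = 1.1765 per unit of net cost to the contributor — now above 1 — so contributing fully is weakly dominant for every player.
At the Nash equilibrium everyone contributes 56. Group total payoff = 4 × (56 × 0.66 + 1.6 × 56) = 506.24.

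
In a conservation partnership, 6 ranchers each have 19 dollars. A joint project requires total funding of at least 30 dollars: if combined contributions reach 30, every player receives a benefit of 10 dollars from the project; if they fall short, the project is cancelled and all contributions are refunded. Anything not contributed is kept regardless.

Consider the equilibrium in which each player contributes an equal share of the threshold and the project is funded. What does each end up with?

Equal share of the threshold: 30/6 = 5.
At this profile no one gains by cutting their contribution: any cut drops the total below 30, the project is cancelled, contributions are refunded, and the deviator ends with 19, which is less than 19 − 5 + 10 = 24. Contributing more than 5 just wastes the excess. So contributing exactly 5 is a best response.
Each player's payoff: 19 − 5 + 10 = 24.

24 dollars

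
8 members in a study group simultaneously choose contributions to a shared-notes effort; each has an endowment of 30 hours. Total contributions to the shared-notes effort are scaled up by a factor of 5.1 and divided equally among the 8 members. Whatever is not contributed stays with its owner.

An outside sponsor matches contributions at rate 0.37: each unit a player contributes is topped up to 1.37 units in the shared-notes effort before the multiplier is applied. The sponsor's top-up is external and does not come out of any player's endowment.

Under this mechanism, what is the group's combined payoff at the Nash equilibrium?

Even with the mechanism, each unit contributed returns only 5.1 × 1.37 / 8 = 0.8734 per unit of net cost, so contributing nothing is still dominant.
At the Nash equilibrium no one contributes; group total payoff = 8 × 30 = 240.

240.00 hours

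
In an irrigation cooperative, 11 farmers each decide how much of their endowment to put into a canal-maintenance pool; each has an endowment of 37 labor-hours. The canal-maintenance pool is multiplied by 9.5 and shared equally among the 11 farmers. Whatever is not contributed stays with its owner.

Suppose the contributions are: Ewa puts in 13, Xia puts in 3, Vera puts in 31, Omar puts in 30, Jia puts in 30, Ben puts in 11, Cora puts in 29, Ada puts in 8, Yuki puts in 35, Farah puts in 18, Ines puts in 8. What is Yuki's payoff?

Total contributed: 13 + 3 + 31 + 30 + 30 + 11 + 29 + 8 + 35 + 18 + 8 = 216.
Each receives 9.5 × 216 / 11 = 186.55 from the canal-maintenance pool.
Yuki keeps 37 − 35 = 2, so Yuki's payoff is 2 + 186.55 = 188.55.

188.55 labor-hours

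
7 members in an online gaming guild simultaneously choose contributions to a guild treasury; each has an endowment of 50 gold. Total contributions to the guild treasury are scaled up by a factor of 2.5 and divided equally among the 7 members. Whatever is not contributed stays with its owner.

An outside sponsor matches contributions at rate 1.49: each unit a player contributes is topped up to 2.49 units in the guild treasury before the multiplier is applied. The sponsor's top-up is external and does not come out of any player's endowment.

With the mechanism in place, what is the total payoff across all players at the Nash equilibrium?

Even with the mechanism, each unit contributed returns only 2.5 × 2.49 / 7 = 0.8893 per unit of net cost, so contributing nothing is still dominant.
Everyone keeps their endowment and the group total is 7 × 50 = 350.

350.00 gold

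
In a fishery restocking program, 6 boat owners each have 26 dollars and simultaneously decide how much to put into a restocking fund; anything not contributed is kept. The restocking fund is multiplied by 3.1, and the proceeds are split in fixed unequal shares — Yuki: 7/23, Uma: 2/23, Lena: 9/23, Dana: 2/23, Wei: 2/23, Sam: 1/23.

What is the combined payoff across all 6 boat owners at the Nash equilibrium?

For player j, contributing a unit is worthwhile iff 3.1 × (j's share) ≥ 1, i.e. iff j's share is at least 0.3226.
The only share above 0.3226 is Lena's 9/23, contributing 26; the remaining 5 contribute 0. Total contributed: 26.
The restocking fund pays out 3.1 × 26 = 80.60 in total (split across the unequal shares, but the aggregate is all that matters for the group sum).
The 5 free-riders keep 26 each, adding 130. Group total = 130 + 80.60 = 210.60.

210.60 dollars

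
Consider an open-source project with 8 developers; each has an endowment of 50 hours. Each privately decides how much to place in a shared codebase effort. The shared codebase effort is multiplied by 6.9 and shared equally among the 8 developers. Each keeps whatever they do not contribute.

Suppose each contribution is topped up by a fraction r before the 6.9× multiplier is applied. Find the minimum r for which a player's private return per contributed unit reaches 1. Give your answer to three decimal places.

0.159

With matching at rate r, one contributed unit becomes (1 + r) in the shared codebase effort and returns 6.9 × (1 + r) / 8 to the contributor.
Setting this equal to 1: 1 + r = 8/6.9 = 1.1594.
So the minimum matching rate is r = 1.1594 − 1 = 0.159.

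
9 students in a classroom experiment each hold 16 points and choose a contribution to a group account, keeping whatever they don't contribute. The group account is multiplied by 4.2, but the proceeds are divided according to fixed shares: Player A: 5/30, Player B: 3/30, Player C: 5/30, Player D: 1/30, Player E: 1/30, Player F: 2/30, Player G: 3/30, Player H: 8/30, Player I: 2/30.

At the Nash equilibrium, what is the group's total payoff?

195.20 points

Each unit j contributes comes back to j as 4.2 × (j's share), so j prefers to contribute only if that share exceeds 1/4.2 = 0.2381; otherwise keeping the unit dominates.
The only share above 0.2381 is Player H's 8/30, contributing 16; the remaining 8 contribute 0. Total contributed: 16.
The group account pays out 4.2 × 16 = 67.20 in total (split across the unequal shares, but the aggregate is all that matters for the group sum).
The 8 free-riders keep 16 each, adding 128. Group total = 128 + 67.20 = 195.20.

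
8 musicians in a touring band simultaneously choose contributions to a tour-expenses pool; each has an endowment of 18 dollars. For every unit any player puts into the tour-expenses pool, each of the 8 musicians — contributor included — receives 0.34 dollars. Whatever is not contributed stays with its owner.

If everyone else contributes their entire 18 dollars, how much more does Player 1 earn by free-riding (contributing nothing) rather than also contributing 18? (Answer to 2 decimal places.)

Switching from a contribution of 18 to 0 lets Player 1 keep an extra 18 dollars, but lowers the tour-expenses pool by 18, which costs Player 1 their own share of that drop: 0.34 × 18 = 6.12.
Net gain = 18 − 6.12 = 11.88. The private return per contributed unit (0.34) is below 1, so free-riding is indeed the best response regardless of what the others do.

11.88 dollars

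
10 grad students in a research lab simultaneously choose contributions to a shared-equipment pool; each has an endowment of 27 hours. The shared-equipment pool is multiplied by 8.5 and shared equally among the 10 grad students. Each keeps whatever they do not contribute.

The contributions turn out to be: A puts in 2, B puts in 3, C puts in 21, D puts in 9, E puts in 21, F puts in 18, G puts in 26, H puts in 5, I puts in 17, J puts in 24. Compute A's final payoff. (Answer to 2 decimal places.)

149.10 hours

Total contributed: 2 + 3 + 21 + 9 + 21 + 18 + 26 + 5 + 17 + 24 = 146.
Each receives 8.5 × 146 / 10 = 124.10 from the shared-equipment pool.
A keeps 27 − 2 = 25, so A's payoff is 25 + 124.10 = 149.10.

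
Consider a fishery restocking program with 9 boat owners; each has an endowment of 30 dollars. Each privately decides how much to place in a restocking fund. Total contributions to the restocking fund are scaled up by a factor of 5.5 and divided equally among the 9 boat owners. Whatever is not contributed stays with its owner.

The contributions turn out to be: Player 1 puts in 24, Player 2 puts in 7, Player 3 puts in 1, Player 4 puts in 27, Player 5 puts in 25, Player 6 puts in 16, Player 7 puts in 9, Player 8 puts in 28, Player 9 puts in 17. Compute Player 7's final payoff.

115.11 dollars

Total contributed: 24 + 7 + 1 + 27 + 25 + 16 + 9 + 28 + 17 = 154.
Each receives 5.5 × 154 / 9 = 94.11 from the restocking fund.
Player 7 keeps 30 − 9 = 21, so Player 7's payoff is 21 + 94.11 = 115.11.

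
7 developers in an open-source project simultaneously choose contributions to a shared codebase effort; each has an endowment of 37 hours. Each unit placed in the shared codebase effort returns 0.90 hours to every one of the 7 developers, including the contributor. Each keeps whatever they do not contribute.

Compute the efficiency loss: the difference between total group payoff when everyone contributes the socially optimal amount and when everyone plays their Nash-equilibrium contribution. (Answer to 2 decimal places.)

1372.70 hours

The private return per contributed unit is 0.90 < 1, so contributing 0 is dominant for every player. At the Nash equilibrium everyone keeps their 37, and the group total is 7 × 37 = 259.
Each contributed unit returns 6.300 to the group as a whole (0.90 to each of 7 players), which exceeds 1, so the social optimum is full contribution: group total = 6.300 × 259 = 1631.70.
Efficiency loss = 1631.70 − 259 = 1372.70.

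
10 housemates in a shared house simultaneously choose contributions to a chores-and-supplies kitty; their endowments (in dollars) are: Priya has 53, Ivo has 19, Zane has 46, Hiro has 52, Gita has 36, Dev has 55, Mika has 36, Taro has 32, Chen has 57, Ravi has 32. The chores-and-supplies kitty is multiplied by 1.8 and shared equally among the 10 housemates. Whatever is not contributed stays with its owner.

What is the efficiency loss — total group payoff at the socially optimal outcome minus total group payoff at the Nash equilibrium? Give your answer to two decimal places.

334.40 dollars

The private return per contributed unit is 1.8/10 = 0.1800 < 1 for every player regardless of endowment, so the Nash equilibrium is zero contribution and the group total is Σ E_j = 53 + 19 + 46 + 52 + 36 + 55 + 36 + 32 + 57 + 32 = 418.
Each contributed unit returns 1.800 to the group, so the social optimum is full contribution by everyone: group total = 1.800 × 418 = 752.40.
Efficiency loss = (1.800 − 1) × 418 = 334.40.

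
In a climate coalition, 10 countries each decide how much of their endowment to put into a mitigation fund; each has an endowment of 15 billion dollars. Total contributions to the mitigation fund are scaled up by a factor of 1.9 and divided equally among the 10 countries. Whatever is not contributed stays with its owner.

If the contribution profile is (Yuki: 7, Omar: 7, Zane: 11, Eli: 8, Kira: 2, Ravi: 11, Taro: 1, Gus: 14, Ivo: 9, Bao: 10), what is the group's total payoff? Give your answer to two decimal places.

Total contributed: 7 + 7 + 11 + 8 + 2 + 11 + 1 + 14 + 9 + 10 = 80; total kept: 10 × 15 − 80 = 70.
The mitigation fund pays out 1.9 × 80 = 152.00 in aggregate.
Group total = 70 + 152.00 = 222.00.

222.00 billion dollars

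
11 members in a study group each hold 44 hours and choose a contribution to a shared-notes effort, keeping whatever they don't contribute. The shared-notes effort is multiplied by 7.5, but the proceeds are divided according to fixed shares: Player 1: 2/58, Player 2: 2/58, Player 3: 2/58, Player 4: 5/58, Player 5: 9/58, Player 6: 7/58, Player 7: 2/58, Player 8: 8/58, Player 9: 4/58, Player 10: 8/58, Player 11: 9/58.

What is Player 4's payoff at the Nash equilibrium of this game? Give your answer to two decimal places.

157.79 hours

A player with share s gets back 7.5·s per unit contributed, so full contribution is dominant for anyone with s > 1/7.5 = 0.1333 and zero contribution is dominant for anyone below.
Player 5, Player 8, Player 10 and Player 11 are above the threshold, contributing 44 each; the remaining 7 contribute 0. Total contributed: 176.
Player 4 keeps 44 and receives 7.5 × 176 × 5/58 = 113.79 from the shared-notes effort, for a payoff of 157.79.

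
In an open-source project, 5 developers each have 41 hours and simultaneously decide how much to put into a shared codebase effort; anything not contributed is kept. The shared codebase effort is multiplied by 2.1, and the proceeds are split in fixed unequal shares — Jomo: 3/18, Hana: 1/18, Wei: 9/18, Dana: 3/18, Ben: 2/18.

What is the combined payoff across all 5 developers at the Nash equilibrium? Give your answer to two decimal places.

250.10 hours

A player with share s gets back 2.1·s per unit contributed, so full contribution is dominant for anyone with s > 1/2.1 = 0.4762 and zero contribution is dominant for anyone below.
Only Wei (9/18) clears that bar, contributing 41; the remaining 4 contribute 0. Total contributed: 41.
The shared codebase effort pays out 2.1 × 41 = 86.10 in total (split across the unequal shares, but the aggregate is all that matters for the group sum).
The 4 free-riders keep 41 each, adding 164. Group total = 164 + 86.10 = 250.10.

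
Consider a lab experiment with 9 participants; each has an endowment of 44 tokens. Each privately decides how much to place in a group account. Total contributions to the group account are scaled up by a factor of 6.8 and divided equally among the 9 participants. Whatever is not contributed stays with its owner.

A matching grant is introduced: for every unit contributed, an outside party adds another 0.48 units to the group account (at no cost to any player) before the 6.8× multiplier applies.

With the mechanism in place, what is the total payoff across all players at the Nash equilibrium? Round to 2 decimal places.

3985.34 tokens

With the mechanism, a contributed unit returns 6.8 × 1.48 / 9 = 1.1182 per unit of net cost to the contributor — now above 1 — so contributing fully is weakly dominant for every player.
So the Nash equilibrium is full contribution by all 9; the group earns 6.8 × 1.48 × 396 = 3985.34.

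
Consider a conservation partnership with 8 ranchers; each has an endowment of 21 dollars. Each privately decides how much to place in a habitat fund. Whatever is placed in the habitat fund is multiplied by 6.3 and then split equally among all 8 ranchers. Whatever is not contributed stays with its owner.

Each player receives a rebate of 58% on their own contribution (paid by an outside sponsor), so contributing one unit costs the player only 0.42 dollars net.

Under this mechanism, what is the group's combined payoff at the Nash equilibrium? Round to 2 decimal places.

With the mechanism, a contributed unit returns (6.3/8) / 0.42 = 1.8750 per unit of net cost to the contributor — now above 1 — so contributing fully is weakly dominant for every player.
So the Nash equilibrium is full contribution by all 8; the group earns 8 × (21 × 0.58 + 6.3 × 21) = 1155.84.

1155.84 dollars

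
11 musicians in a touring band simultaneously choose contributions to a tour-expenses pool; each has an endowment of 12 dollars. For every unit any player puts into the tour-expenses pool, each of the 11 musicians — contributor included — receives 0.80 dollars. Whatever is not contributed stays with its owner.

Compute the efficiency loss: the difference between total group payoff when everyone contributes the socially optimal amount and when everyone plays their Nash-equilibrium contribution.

The private return per contributed unit is 0.80 < 1, so contributing 0 is dominant for every player. At the Nash equilibrium everyone keeps their 12, and the group total is 11 × 12 = 132.
Each contributed unit returns 8.800 to the group as a whole (0.80 to each of 11 players), which exceeds 1, so the social optimum is full contribution: group total = 8.800 × 132 = 1161.60.
Efficiency loss = 1161.60 − 132 = 1029.60.

1029.60 dollars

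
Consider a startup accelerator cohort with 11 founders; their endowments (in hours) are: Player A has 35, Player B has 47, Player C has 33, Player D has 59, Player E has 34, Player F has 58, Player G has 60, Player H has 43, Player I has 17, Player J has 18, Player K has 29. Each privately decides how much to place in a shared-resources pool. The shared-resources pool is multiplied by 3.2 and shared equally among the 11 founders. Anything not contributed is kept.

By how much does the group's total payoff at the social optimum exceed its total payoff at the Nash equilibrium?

952.60 hours

The private return per contributed unit is 3.2/11 = 0.2909 < 1 for every player regardless of endowment, so the Nash equilibrium is zero contribution and the group total is Σ E_j = 35 + 47 + 33 + 59 + 34 + 58 + 60 + 43 + 17 + 18 + 29 = 433.
Each contributed unit returns 3.200 to the group, so the social optimum is full contribution by everyone: group total = 3.200 × 433 = 1385.60.
Efficiency loss = (3.200 − 1) × 433 = 952.60.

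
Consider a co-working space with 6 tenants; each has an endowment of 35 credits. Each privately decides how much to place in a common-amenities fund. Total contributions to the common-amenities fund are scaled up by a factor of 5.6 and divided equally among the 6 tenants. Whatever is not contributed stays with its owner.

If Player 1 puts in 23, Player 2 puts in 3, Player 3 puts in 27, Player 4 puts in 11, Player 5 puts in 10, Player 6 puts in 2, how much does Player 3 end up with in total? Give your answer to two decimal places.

Total contributed: 23 + 3 + 27 + 11 + 10 + 2 = 76.
Each receives 5.6 × 76 / 6 = 70.93 from the common-amenities fund.
Player 3 keeps 35 − 27 = 8, so Player 3's payoff is 8 + 70.93 = 78.93.

78.93 credits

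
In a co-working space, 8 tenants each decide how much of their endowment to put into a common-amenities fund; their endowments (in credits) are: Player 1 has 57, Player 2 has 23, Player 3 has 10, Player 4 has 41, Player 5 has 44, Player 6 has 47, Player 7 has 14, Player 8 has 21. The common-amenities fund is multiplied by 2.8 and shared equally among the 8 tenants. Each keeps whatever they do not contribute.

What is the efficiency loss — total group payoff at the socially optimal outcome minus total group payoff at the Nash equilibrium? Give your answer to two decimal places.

The private return per contributed unit is 2.8/8 = 0.3500 < 1 for every player regardless of endowment, so the Nash equilibrium is zero contribution and the group total is Σ E_j = 57 + 23 + 10 + 41 + 44 + 47 + 14 + 21 = 257.
Each contributed unit returns 2.800 to the group, so the social optimum is full contribution by everyone: group total = 2.800 × 257 = 719.60.
Efficiency loss = (2.800 − 1) × 257 = 462.60.

462.60 credits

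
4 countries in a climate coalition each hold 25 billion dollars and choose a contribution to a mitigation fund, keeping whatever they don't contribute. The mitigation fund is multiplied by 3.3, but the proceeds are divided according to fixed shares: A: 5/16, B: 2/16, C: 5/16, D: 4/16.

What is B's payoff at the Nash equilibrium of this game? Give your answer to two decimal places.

45.63 billion dollars

Each unit j contributes comes back to j as 3.3 × (j's share), so j prefers to contribute only if that share exceeds 1/3.3 = 0.3030; otherwise keeping the unit dominates.
A and C clear that bar, contributing 25 each; the remaining 2 contribute 0. Total contributed: 50.
B keeps 25 and receives 3.3 × 50 × 2/16 = 20.63 from the mitigation fund, for a payoff of 45.63.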